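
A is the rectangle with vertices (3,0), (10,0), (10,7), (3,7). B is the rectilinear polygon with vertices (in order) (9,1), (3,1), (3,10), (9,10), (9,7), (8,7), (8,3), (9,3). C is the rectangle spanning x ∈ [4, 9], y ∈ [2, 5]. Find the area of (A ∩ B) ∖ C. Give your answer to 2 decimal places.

19.00

|A ∩ B| = 32.
|(A ∩ B) ∩ C| = 13.
|(A ∩ B) ∖ C| = 32 − 13 = 19.00.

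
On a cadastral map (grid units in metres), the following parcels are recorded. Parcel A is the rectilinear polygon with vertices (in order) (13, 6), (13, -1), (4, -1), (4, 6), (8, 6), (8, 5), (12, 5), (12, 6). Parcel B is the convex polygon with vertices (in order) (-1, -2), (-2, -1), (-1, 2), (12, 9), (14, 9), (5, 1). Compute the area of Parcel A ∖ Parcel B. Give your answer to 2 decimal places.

43.34

|Parcel A| = 59, |Parcel A∩Parcel B| = 15.6621.
|Parcel A ∖ Parcel B| = |Parcel A| − |Parcel A∩Parcel B| = 59 − 15.6621 = 43.34.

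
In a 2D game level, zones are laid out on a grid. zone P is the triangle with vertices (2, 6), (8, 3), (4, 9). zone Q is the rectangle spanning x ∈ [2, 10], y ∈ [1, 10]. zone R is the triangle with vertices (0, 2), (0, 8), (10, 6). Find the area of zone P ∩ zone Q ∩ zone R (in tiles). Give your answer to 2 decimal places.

8.39

The intersection is the polygon with vertices (6.842,4.737), (5.556,4.222), (2,6), (2.941,7.412), (5.385,6.923).
By the shoelace formula its area is 8.39.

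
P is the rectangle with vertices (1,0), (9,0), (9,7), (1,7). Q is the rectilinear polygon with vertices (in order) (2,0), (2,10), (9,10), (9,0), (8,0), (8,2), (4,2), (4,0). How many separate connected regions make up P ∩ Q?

P ∩ Q is a single connected region.

1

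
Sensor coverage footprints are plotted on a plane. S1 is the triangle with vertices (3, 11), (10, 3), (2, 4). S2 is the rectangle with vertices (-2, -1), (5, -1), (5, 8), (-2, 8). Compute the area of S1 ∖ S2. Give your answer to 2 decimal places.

17.08

|S1| = 28.5, |S1∩S2| = 11.4196.
|S1 ∖ S2| = |S1| − |S1∩S2| = 28.5 − 11.4196 = 17.08.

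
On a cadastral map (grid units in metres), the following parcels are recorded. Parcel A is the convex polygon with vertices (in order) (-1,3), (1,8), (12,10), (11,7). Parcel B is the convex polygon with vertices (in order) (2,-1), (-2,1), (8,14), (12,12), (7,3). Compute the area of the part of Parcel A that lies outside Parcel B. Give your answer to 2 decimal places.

|Parcel A| = 41.5, |Parcel A∩Parcel B| = 28.8013.
|Parcel A ∖ Parcel B| = |Parcel A| − |Parcel A∩Parcel B| = 41.5 − 28.8013 = 12.70.

12.70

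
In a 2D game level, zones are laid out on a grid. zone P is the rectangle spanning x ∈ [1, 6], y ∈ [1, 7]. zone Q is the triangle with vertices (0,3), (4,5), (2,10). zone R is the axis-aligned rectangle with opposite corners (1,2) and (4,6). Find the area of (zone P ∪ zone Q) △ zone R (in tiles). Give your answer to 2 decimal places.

|zone P ∪ zone Q| = 34.5857.
|(zone P ∪ zone Q) ∩ zone R| = 12.
|(zone P ∪ zone Q) △ zone R| = 34.5857 + 12 − 24 = 22.59.

22.59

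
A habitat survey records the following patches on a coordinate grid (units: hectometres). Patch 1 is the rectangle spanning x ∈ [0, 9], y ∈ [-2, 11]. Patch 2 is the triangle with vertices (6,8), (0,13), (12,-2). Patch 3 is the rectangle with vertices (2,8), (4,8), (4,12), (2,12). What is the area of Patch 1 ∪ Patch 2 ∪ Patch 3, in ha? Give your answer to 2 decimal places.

By inclusion–exclusion:
Individual areas: |Patch 1| = 117, |Patch 2| = 15, |Patch 3| = 8.
|Patch 1∩Patch 2| = 12.325.
|Patch 1∩Patch 3|: x∈[2,4], y∈[8,11] → 2·3 = 6.
|Patch 2∩Patch 3| = 2.5.
|Patch 1∩Patch 2∩Patch 3| = 2.4333.
|Patch 1 ∪ Patch 2 ∪ Patch 3| = 140 − 20.825 + 2.4333 = 121.61.

121.61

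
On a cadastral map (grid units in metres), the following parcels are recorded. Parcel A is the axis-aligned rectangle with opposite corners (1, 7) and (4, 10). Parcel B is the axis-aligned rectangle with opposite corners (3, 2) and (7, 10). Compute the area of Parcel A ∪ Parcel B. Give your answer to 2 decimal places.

By inclusion–exclusion:
Individual areas: |Parcel A| = 9, |Parcel B| = 32.
|Parcel A∩Parcel B|: x∈[3,4], y∈[7,10] → 1·3 = 3.
|Parcel A ∪ Parcel B| = 41 − 3 = 38.00.

38.00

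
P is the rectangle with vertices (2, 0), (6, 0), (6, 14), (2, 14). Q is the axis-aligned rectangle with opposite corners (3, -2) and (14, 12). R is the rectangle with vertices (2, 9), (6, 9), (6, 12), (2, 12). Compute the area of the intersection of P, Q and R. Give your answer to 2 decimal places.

9.00

The intersection is the polygon with vertices (3,12), (6,12), (6,9), (3,9).
By the shoelace formula its area is 9.00.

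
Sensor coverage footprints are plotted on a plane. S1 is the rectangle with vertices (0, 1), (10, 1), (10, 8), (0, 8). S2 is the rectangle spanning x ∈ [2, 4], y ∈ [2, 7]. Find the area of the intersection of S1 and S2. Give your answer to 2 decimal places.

10.00

|S1∩S2|: x∈[2,4], y∈[2,7] → 2·5 = 10.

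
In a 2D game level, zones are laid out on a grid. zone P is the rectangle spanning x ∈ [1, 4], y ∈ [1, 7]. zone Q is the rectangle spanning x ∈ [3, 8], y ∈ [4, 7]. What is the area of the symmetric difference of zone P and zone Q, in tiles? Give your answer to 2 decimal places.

|zone P∩zone Q|: x∈[3,4], y∈[4,7] → 1·3 = 3.
|zone P △ zone Q| = |zone P| + |zone Q| − 2·|zone P∩zone Q| = 18 + 15 − 6 = 27.00.

27.00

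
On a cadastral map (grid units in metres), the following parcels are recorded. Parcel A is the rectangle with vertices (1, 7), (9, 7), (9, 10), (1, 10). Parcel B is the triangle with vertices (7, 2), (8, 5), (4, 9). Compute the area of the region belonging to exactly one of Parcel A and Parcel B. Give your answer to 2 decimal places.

29.71

|Parcel A| = 24, |Parcel B| = 8, |Parcel A∩Parcel B| = 1.1429.
|Parcel A △ Parcel B| = |Parcel A| + |Parcel B| − 2·|Parcel A∩Parcel B| = 24 + 8 − 2.2857 = 29.71.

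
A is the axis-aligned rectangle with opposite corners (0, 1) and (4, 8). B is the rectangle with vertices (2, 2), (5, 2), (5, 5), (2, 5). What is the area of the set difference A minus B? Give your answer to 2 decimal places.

22.00

|A∩B|: x∈[2,4], y∈[2,5] → 2·3 = 6.
|A| = 28.
|A ∖ B| = |A| − |A∩B| = 28 − 6 = 22.00.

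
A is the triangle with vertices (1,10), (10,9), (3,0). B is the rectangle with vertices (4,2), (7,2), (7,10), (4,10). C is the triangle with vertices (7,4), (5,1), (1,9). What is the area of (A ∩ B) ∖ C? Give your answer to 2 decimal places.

12.69

|A ∩ B| = 18.6587.
|(A ∩ B) ∩ C| = 5.9669.
|(A ∩ B) ∖ C| = 18.6587 − 5.9669 = 12.69.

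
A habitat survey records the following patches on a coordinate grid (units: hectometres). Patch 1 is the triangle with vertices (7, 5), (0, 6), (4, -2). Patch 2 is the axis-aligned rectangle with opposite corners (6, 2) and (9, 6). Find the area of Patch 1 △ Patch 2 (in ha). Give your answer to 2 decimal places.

35.52

|Patch 1| = 26, |Patch 2| = 12, |Patch 1∩Patch 2| = 1.2381.
|Patch 1 △ Patch 2| = |Patch 1| + |Patch 2| − 2·|Patch 1∩Patch 2| = 26 + 12 − 2.4762 = 35.52.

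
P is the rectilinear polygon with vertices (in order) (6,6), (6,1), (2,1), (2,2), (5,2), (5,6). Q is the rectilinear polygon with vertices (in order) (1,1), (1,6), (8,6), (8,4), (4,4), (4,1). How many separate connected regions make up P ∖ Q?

1

P ∖ Q is a single connected region.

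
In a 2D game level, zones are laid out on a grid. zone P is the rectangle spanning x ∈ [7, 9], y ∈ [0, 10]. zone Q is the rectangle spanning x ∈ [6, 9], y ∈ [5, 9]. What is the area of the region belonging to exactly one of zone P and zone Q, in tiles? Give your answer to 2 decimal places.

16.00

|zone P∩zone Q|: x∈[7,9], y∈[5,9] → 2·4 = 8.
|zone P △ zone Q| = |zone P| + |zone Q| − 2·|zone P∩zone Q| = 20 + 12 − 16 = 16.00.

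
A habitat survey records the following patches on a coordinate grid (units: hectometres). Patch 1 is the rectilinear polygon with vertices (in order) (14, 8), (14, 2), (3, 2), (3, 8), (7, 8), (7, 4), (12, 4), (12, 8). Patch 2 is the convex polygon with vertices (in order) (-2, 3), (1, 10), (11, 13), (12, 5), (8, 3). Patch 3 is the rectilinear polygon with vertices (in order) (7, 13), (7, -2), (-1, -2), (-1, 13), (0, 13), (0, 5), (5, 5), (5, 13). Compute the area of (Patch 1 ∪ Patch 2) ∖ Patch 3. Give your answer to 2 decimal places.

|Patch 1 ∪ Patch 2| = 121.5.
|(Patch 1 ∪ Patch 2) ∩ Patch 3| = 34.5.
|(Patch 1 ∪ Patch 2) ∖ Patch 3| = 121.5 − 34.5 = 87.00.

87.00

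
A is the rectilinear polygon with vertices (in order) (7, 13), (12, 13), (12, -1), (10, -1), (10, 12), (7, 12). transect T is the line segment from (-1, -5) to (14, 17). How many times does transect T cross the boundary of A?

The segment meets the boundary at (11.273,13), (10,11.133).

2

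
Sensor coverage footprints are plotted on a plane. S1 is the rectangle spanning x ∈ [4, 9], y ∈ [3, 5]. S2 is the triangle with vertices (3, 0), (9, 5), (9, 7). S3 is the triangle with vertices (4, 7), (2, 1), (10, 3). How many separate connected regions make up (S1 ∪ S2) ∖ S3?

(S1 ∪ S2) ∖ S3 splits into 2 disjoint pieces (area 0.487, area 3.0476).

2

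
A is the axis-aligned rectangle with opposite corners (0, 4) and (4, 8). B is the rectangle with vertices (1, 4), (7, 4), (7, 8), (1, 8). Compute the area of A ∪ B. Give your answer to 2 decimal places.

By inclusion–exclusion:
Individual areas: |A| = 16, |B| = 24.
|A∩B|: x∈[1,4], y∈[4,8] → 3·4 = 12.
|A ∪ B| = 40 − 12 = 28.00.

28.00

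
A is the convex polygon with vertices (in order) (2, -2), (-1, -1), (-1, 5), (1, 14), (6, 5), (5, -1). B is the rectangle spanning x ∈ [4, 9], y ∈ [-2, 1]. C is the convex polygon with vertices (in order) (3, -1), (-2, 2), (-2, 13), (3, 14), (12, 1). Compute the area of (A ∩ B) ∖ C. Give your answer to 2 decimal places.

0.52

|A ∩ B| = 2.5.
|(A ∩ B) ∩ C| = 1.9829.
|(A ∩ B) ∖ C| = 2.5 − 1.9829 = 0.52.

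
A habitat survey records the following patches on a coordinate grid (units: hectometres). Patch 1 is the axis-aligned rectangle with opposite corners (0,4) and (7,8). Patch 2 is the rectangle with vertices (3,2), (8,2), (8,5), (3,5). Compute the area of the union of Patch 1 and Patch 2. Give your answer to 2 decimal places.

By inclusion–exclusion:
Individual areas: |Patch 1| = 28, |Patch 2| = 15.
|Patch 1∩Patch 2|: x∈[3,7], y∈[4,5] → 4·1 = 4.
|Patch 1 ∪ Patch 2| = 43 − 4 = 39.00.

39.00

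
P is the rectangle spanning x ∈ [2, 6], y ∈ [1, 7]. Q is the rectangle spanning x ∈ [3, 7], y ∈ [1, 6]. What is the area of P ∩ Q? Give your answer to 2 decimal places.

15.00

|P∩Q|: x∈[3,6], y∈[1,6] → 3·5 = 15.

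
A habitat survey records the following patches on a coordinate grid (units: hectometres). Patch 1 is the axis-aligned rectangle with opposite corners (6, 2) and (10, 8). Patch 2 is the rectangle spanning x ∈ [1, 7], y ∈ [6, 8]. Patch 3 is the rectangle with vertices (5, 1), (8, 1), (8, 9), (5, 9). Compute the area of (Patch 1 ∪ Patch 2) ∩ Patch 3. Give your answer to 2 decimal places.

14.00

The region (Patch 1 ∪ Patch 2) ∩ Patch 3 is the polygon with vertices (6,2), (6,6), (5,6), (5,8), (6,8), (7,8), (8,8), (8,2).
By the shoelace formula its area is 14.00.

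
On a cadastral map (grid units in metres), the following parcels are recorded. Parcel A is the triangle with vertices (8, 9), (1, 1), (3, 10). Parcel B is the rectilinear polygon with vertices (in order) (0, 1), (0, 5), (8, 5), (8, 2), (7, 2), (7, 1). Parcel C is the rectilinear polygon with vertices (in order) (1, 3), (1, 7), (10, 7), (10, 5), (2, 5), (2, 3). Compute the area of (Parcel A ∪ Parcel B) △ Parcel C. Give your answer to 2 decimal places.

52.22

|Parcel A ∪ Parcel B| = 49.2778.
|(Parcel A ∪ Parcel B) ∩ Parcel C| = 8.5278.
|(Parcel A ∪ Parcel B) △ Parcel C| = 49.2778 + 20 − 17.0556 = 52.22.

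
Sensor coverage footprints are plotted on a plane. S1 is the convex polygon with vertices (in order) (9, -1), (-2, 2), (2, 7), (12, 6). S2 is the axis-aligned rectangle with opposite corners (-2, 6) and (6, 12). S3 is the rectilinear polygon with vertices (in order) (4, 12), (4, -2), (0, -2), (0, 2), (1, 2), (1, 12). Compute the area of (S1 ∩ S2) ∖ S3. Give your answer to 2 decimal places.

1.40

|S1 ∩ S2| = 3.6.
|(S1 ∩ S2) ∩ S3| = 2.2.
|(S1 ∩ S2) ∖ S3| = 3.6 − 2.2 = 1.40.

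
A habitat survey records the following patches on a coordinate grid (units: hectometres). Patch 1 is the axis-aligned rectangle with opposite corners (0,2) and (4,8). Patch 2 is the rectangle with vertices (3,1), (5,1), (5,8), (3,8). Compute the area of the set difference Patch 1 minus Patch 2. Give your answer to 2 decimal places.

18.00

|Patch 1∩Patch 2|: x∈[3,4], y∈[2,8] → 1·6 = 6.
|Patch 1| = 24.
|Patch 1 ∖ Patch 2| = |Patch 1| − |Patch 1∩Patch 2| = 24 − 6 = 18.00.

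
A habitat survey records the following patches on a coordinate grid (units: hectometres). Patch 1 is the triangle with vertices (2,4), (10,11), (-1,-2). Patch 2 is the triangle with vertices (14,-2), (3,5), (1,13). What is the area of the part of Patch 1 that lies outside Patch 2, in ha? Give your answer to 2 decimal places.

9.67

|Patch 1| = 13.5, |Patch 1∩Patch 2| = 3.8258.
|Patch 1 ∖ Patch 2| = |Patch 1| − |Patch 1∩Patch 2| = 13.5 − 3.8258 = 9.67.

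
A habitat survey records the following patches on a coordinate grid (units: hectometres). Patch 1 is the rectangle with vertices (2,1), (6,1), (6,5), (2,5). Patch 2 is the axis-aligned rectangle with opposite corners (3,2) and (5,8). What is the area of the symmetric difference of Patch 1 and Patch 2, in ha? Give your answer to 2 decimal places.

|Patch 1∩Patch 2|: x∈[3,5], y∈[2,5] → 2·3 = 6.
|Patch 1 △ Patch 2| = |Patch 1| + |Patch 2| − 2·|Patch 1∩Patch 2| = 16 + 12 − 12 = 16.00.

16.00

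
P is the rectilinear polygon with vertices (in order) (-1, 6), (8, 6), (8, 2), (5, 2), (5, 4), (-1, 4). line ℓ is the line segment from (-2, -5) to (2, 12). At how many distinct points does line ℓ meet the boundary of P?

2

The segment meets the boundary at (0.588,6), (0.118,4).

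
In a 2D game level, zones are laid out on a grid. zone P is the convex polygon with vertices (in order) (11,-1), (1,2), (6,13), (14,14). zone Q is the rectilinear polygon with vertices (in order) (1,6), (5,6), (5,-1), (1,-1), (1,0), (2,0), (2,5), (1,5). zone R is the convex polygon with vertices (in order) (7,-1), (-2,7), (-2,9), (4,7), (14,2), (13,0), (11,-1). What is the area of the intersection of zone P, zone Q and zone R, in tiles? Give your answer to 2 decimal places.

10.93

The intersection is the polygon with vertices (2,4.2), (2.818,6), (5,6), (5,0.8), (4.962,0.811), (2,3.444).
By the shoelace formula its area is 10.93.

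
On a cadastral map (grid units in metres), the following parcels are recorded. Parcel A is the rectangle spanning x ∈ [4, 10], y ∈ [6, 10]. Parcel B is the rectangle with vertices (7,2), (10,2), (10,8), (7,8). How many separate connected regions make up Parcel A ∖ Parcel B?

Parcel A ∖ Parcel B is a single connected region.

1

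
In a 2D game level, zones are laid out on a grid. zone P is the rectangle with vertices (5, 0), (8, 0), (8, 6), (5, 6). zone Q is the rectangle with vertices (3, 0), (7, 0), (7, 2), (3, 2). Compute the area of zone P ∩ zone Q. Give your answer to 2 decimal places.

|zone P∩zone Q|: x∈[5,7], y∈[0,2] → 2·2 = 4.

4.00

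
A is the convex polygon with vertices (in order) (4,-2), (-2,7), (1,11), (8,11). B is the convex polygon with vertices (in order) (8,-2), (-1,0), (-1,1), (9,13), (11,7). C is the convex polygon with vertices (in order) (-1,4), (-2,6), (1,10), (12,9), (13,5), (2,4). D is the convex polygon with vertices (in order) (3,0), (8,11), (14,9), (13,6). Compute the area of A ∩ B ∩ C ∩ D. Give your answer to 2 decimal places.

The intersection is the polygon with vertices (7.51,9.408), (5.957,4.36), (4.94,4.267), (7.286,9.429).
By the shoelace formula its area is 3.10.

3.10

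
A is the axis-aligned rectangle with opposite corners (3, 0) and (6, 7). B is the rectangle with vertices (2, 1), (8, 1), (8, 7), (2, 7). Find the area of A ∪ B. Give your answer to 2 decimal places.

39.00

By inclusion–exclusion:
Individual areas: |A| = 21, |B| = 36.
|A∩B|: x∈[3,6], y∈[1,7] → 3·6 = 18.
|A ∪ B| = 57 − 18 = 39.00.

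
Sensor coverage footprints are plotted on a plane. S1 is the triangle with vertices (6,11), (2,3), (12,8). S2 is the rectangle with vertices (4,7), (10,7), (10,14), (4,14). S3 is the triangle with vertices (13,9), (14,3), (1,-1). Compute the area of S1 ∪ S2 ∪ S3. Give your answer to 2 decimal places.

96.97

By inclusion–exclusion:
Individual areas: |S1| = 30, |S2| = 42, |S3| = 41.
|S1∩S2| = 16.
|S1∩S3| = 0.0312.
|S2∩S3| = 0.
|S1∩S2∩S3| = 0.
|S1 ∪ S2 ∪ S3| = 113 − 16.0312 + 0 = 96.97.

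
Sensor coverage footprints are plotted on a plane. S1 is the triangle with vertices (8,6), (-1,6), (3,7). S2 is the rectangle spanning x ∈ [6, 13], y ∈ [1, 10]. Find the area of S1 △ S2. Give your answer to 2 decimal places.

|S1| = 4.5, |S2| = 63, |S1∩S2| = 0.4.
|S1 △ S2| = |S1| + |S2| − 2·|S1∩S2| = 4.5 + 63 − 0.8 = 66.70.

66.70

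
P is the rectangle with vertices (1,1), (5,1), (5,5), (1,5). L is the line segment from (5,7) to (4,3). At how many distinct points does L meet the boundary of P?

The segment meets the boundary at (4.5,5).

1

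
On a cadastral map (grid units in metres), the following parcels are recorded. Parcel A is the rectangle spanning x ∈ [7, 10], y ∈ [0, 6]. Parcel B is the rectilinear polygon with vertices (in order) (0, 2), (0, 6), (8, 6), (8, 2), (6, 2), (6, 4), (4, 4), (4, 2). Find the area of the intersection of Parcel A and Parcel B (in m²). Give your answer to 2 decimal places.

4.00

The intersection is the polygon with vertices (8,6), (8,2), (7,2), (7,6).
By the shoelace formula its area is 4.00.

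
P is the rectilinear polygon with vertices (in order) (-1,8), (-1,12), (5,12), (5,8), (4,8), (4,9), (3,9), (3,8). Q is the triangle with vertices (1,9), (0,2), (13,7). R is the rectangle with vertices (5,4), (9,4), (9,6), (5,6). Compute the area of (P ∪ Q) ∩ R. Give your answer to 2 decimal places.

5.22

The region (P ∪ Q) ∩ R is the polygon with vertices (5.2,4), (5,4), (5,6), (9,6), (9,5.462).
By the shoelace formula its area is 5.22.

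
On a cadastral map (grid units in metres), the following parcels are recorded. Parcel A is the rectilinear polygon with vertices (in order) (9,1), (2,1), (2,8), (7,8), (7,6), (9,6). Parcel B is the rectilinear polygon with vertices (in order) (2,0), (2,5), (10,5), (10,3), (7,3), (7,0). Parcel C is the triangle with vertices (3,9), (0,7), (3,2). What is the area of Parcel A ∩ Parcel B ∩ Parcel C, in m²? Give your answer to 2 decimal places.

2.17

The intersection is the polygon with vertices (2,5), (3,5), (3,2), (2,3.667).
By the shoelace formula its area is 2.17.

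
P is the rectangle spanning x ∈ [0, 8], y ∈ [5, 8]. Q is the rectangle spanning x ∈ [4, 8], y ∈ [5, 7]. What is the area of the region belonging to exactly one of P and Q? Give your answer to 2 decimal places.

|P∩Q|: x∈[4,8], y∈[5,7] → 4·2 = 8.
|P △ Q| = |P| + |Q| − 2·|P∩Q| = 24 + 8 − 16 = 16.00.

16.00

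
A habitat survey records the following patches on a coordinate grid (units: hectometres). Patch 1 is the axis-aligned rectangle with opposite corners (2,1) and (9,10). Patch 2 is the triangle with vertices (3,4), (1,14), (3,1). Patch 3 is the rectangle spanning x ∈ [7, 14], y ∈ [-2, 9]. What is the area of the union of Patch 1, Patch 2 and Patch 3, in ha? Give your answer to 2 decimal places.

124.75

By inclusion–exclusion:
Individual areas: |Patch 1| = 63, |Patch 2| = 3, |Patch 3| = 77.
|Patch 1∩Patch 2| = 2.25.
|Patch 1∩Patch 3|: x∈[7,9], y∈[1,9] → 2·8 = 16.
|Patch 2∩Patch 3| = 0.
|Patch 1∩Patch 2∩Patch 3| = 0.
|Patch 1 ∪ Patch 2 ∪ Patch 3| = 143 − 18.25 + 0 = 124.75.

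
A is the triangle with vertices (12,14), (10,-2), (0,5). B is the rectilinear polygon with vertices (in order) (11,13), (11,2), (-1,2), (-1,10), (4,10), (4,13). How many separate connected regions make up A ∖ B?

2

A ∖ B splits into 2 disjoint pieces (area 3.6667, area 12.4286).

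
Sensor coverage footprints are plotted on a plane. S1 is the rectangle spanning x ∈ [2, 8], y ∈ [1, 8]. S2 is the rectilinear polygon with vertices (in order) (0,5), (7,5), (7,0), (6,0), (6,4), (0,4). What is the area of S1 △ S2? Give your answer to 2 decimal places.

|S1| = 42, |S2| = 11, |S1∩S2| = 8.
|S1 △ S2| = |S1| + |S2| − 2·|S1∩S2| = 42 + 11 − 16 = 37.00.

37.00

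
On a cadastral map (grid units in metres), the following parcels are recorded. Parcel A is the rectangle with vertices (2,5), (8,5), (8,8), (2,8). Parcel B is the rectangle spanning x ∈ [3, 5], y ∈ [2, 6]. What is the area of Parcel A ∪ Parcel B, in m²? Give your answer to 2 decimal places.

24.00

By inclusion–exclusion:
Individual areas: |Parcel A| = 18, |Parcel B| = 8.
|Parcel A∩Parcel B|: x∈[3,5], y∈[5,6] → 2·1 = 2.
|Parcel A ∪ Parcel B| = 26 − 2 = 24.00.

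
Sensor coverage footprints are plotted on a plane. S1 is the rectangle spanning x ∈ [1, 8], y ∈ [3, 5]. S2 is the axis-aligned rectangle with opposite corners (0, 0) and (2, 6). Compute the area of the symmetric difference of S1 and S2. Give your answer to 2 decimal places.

22.00

|S1∩S2|: x∈[1,2], y∈[3,5] → 1·2 = 2.
|S1 △ S2| = |S1| + |S2| − 2·|S1∩S2| = 14 + 12 − 4 = 22.00.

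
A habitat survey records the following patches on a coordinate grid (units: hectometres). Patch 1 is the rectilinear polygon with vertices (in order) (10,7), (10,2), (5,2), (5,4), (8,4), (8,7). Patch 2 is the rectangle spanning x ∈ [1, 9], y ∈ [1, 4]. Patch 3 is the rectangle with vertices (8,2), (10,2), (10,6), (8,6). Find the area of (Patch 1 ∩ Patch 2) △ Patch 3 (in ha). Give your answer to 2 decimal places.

|Patch 1 ∩ Patch 2| = 8.
|(Patch 1 ∩ Patch 2) ∩ Patch 3| = 2.
|(Patch 1 ∩ Patch 2) △ Patch 3| = 8 + 8 − 4 = 12.00.

12.00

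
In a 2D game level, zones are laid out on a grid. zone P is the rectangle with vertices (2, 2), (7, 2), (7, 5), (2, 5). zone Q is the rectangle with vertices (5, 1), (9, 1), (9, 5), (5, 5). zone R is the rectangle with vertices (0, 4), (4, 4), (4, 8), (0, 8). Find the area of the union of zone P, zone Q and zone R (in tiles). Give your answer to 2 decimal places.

By inclusion–exclusion:
Individual areas: |zone P| = 15, |zone Q| = 16, |zone R| = 16.
|zone P∩zone Q|: x∈[5,7], y∈[2,5] → 2·3 = 6.
|zone P∩zone R|: x∈[2,4], y∈[4,5] → 2·1 = 2.
|zone Q∩zone R| = 0 (no overlap).
|zone P∩zone Q∩zone R| = 0.
|zone P ∪ zone Q ∪ zone R| = 47 − 8 + 0 = 39.00.

39.00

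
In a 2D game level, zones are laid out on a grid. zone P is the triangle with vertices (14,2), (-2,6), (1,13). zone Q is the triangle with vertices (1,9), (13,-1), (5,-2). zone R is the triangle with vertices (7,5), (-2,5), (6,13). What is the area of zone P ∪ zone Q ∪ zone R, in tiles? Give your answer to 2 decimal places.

By inclusion–exclusion:
Individual areas: |zone P| = 62, |zone Q| = 46, |zone R| = 36.
|zone P∩zone Q| = 9.2411.
|zone P∩zone R| = 28.3012.
|zone Q∩zone R| = 6.5515.
|zone P∩zone Q∩zone R| = 6.5515.
|zone P ∪ zone Q ∪ zone R| = 144 − 44.0938 + 6.5515 = 106.46.

106.46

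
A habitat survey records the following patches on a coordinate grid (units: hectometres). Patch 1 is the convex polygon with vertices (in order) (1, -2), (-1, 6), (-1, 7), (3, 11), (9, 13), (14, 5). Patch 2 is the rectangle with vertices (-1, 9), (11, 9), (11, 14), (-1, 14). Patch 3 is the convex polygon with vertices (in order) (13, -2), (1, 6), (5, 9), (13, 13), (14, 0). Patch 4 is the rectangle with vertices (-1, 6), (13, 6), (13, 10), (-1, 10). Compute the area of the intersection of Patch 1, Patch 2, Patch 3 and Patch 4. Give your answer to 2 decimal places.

The intersection is the polygon with vertices (11,9), (5,9), (7,10), (10.875,10), (11,9.8).
By the shoelace formula its area is 4.99.

4.99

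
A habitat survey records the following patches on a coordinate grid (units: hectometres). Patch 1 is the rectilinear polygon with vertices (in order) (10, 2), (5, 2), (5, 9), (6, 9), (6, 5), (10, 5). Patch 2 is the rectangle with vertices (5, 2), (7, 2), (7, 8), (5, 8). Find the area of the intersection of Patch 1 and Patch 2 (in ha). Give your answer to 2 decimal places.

9.00

The intersection is the polygon with vertices (5,2), (5,8), (6,8), (6,5), (7,5), (7,2).
By the shoelace formula its area is 9.00.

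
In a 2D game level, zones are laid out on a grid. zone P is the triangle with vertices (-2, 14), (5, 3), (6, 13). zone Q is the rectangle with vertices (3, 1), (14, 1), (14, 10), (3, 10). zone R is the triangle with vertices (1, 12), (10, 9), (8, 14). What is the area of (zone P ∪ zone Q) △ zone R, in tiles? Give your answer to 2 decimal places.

128.75

|zone P ∪ zone Q| = 126.1929.
|(zone P ∪ zone Q) ∩ zone R| = 8.4704.
|(zone P ∪ zone Q) △ zone R| = 126.1929 + 19.5 − 16.9408 = 128.75.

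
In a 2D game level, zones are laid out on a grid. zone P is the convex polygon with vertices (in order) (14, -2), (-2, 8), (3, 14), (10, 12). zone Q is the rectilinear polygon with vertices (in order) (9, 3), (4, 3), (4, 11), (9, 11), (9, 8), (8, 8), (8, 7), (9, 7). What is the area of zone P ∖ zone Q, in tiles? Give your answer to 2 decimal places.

80.25

|zone P| = 118, |zone P∩zone Q| = 37.75.
|zone P ∖ zone Q| = |zone P| − |zone P∩zone Q| = 118 − 37.75 = 80.25.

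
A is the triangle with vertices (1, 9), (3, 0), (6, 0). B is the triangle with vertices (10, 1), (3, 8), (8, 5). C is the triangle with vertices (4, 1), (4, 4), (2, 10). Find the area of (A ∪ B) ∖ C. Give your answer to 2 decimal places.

|A ∪ B| = 20.5.
|(A ∪ B) ∩ C| = 1.2519.
|(A ∪ B) ∖ C| = 20.5 − 1.2519 = 19.25.

19.25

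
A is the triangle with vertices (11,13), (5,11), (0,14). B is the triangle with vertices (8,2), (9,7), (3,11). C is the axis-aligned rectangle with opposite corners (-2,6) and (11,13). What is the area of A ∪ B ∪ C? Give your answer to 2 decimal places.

By inclusion–exclusion:
Individual areas: |A| = 14, |B| = 17, |C| = 91.
|A∩B| = 0.
|A∩C| = 9.3333.
|B∩C| = 10.9556.
|A∩B∩C| = 0.
|A ∪ B ∪ C| = 122 − 20.2889 + 0 = 101.71.

101.71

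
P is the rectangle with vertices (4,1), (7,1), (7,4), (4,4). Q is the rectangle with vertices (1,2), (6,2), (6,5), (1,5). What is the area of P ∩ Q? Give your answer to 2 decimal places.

|P∩Q|: x∈[4,6], y∈[2,4] → 2·2 = 4.

4.00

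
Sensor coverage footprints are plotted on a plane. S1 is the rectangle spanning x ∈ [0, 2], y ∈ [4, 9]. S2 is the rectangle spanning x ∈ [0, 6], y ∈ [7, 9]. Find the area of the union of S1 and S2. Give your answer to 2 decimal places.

18.00

By inclusion–exclusion:
Individual areas: |S1| = 10, |S2| = 12.
|S1∩S2|: x∈[0,2], y∈[7,9] → 2·2 = 4.
|S1 ∪ S2| = 22 − 4 = 18.00.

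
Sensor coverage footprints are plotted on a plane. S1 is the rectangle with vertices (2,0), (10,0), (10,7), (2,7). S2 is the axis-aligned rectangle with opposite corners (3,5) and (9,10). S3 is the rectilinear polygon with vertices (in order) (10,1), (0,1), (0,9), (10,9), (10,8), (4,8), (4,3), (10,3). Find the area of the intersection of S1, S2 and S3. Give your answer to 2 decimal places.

The intersection is the polygon with vertices (3,5), (3,7), (4,7), (4,5).
By the shoelace formula its area is 2.00.

2.00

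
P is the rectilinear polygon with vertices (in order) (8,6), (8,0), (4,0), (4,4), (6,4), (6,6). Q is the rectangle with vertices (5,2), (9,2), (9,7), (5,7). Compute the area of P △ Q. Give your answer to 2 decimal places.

20.00

|P| = 20, |Q| = 20, |P∩Q| = 10.
|P △ Q| = |P| + |Q| − 2·|P∩Q| = 20 + 20 − 20 = 20.00.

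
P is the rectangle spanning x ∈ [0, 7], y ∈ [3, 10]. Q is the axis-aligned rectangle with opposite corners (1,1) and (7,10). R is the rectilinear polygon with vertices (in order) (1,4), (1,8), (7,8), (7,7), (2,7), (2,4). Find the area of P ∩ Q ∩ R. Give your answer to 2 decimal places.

The intersection is the polygon with vertices (1,8), (7,8), (7,7), (2,7), (2,4), (1,4).
By the shoelace formula its area is 9.00.

9.00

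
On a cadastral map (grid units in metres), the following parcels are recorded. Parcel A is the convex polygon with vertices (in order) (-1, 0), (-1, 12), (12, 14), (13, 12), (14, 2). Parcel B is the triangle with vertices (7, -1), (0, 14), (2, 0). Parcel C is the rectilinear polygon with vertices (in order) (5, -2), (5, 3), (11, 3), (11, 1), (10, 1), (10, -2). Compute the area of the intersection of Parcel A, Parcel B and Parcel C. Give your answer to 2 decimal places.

The intersection is the polygon with vertices (6.092,0.946), (5,0.8), (5,3), (5.133,3).
By the shoelace formula its area is 1.34.

1.34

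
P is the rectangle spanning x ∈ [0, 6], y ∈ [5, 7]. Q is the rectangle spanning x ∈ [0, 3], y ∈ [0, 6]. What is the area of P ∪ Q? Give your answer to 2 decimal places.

By inclusion–exclusion:
Individual areas: |P| = 12, |Q| = 18.
|P∩Q|: x∈[0,3], y∈[5,6] → 3·1 = 3.
|P ∪ Q| = 30 − 3 = 27.00.

27.00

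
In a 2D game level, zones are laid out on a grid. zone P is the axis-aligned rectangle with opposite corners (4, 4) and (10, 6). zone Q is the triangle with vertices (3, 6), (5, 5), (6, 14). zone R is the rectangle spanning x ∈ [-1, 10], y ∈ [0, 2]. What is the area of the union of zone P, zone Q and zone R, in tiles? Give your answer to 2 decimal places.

By inclusion–exclusion:
Individual areas: |zone P| = 12, |zone Q| = 9.5, |zone R| = 22.
|zone P∩zone Q| = 0.8056.
|zone P∩zone R| = 0 (no overlap).
|zone Q∩zone R| = 0.
|zone P∩zone Q∩zone R| = 0.
|zone P ∪ zone Q ∪ zone R| = 43.5 − 0.8056 + 0 = 42.69.

42.69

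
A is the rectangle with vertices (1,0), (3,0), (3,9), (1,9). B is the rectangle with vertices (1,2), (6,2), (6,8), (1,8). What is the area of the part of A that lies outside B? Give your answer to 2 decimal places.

6.00

|A∩B|: x∈[1,3], y∈[2,8] → 2·6 = 12.
|A| = 18.
|A ∖ B| = |A| − |A∩B| = 18 − 12 = 6.00.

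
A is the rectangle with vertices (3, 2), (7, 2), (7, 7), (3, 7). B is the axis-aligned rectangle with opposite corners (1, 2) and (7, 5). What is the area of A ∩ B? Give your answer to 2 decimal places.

|A∩B|: x∈[3,7], y∈[2,5] → 4·3 = 12.

12.00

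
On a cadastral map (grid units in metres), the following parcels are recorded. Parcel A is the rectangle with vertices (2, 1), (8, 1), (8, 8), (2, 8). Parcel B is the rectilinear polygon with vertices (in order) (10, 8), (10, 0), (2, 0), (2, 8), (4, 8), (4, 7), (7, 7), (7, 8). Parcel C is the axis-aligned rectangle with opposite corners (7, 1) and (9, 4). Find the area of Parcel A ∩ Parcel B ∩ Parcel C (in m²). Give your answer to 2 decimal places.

3.00

The intersection is the polygon with vertices (7,1), (7,4), (8,4), (8,1).
By the shoelace formula its area is 3.00.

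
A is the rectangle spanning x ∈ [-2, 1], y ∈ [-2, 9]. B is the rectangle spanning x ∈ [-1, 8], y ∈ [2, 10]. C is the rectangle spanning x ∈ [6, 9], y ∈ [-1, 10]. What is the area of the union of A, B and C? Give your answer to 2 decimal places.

By inclusion–exclusion:
Individual areas: |A| = 33, |B| = 72, |C| = 33.
|A∩B|: x∈[-1,1], y∈[2,9] → 2·7 = 14.
|A∩C| = 0 (no overlap).
|B∩C|: x∈[6,8], y∈[2,10] → 2·8 = 16.
|A∩B∩C| = 0.
|A ∪ B ∪ C| = 138 − 30 + 0 = 108.00.

108.00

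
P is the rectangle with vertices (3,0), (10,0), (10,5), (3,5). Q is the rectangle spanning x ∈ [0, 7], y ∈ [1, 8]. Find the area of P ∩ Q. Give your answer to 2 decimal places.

|P∩Q|: x∈[3,7], y∈[1,5] → 4·4 = 16.

16.00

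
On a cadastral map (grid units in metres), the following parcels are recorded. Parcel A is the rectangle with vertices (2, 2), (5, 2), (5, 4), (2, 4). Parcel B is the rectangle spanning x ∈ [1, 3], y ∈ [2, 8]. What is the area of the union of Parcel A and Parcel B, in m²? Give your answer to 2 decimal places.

16.00

By inclusion–exclusion:
Individual areas: |Parcel A| = 6, |Parcel B| = 12.
|Parcel A∩Parcel B|: x∈[2,3], y∈[2,4] → 1·2 = 2.
|Parcel A ∪ Parcel B| = 18 − 2 = 16.00.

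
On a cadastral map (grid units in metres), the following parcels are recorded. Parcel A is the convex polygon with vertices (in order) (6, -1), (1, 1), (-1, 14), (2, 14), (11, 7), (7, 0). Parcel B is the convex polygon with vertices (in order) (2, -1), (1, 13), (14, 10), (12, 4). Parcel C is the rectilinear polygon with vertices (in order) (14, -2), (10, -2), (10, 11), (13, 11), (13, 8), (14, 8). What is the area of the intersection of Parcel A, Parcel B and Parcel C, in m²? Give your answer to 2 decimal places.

1.26

The intersection is the polygon with vertices (11,7), (10,5.25), (10,7.778).
By the shoelace formula its area is 1.26.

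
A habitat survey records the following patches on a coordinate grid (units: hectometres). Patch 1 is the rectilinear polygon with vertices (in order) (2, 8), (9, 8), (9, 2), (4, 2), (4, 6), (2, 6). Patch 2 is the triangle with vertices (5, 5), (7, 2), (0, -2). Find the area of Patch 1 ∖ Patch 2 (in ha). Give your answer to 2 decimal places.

|Patch 1| = 34, |Patch 1∩Patch 2| = 5.3.
|Patch 1 ∖ Patch 2| = |Patch 1| − |Patch 1∩Patch 2| = 34 − 5.3 = 28.70.

28.70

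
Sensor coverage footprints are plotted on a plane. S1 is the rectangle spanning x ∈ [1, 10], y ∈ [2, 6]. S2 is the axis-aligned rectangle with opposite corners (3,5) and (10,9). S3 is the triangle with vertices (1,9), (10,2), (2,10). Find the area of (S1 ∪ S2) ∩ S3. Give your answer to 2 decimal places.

The region (S1 ∪ S2) ∩ S3 is the polygon with vertices (3,9), (10,2), (3,7.444).
By the shoelace formula its area is 5.44.

5.44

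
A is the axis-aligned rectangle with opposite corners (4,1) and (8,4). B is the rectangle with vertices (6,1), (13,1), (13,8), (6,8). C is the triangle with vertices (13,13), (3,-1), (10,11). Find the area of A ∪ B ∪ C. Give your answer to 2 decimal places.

By inclusion–exclusion:
Individual areas: |A| = 12, |B| = 49, |C| = 11.
|A∩B|: x∈[6,8], y∈[1,4] → 2·3 = 6.
|A∩C| = 1.375.
|B∩C| = 3.8893.
|A∩B∩C| = 0.2286.
|A ∪ B ∪ C| = 72 − 11.2643 + 0.2286 = 60.96.

60.96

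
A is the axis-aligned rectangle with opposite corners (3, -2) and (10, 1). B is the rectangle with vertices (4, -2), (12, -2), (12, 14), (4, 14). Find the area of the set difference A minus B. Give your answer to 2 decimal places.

3.00

|A∩B|: x∈[4,10], y∈[-2,1] → 6·3 = 18.
|A| = 21.
|A ∖ B| = |A| − |A∩B| = 21 − 18 = 3.00.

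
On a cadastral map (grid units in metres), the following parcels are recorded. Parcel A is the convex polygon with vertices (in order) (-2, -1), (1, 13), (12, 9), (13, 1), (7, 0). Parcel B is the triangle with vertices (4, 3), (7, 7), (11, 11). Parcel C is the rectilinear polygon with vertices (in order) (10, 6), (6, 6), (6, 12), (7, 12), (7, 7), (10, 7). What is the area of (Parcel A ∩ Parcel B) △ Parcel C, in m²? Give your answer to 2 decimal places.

10.03

|Parcel A ∩ Parcel B| = 1.9069.
|(Parcel A ∩ Parcel B) ∩ Parcel C| = 0.4375.
|(Parcel A ∩ Parcel B) △ Parcel C| = 1.9069 + 9 − 0.875 = 10.03.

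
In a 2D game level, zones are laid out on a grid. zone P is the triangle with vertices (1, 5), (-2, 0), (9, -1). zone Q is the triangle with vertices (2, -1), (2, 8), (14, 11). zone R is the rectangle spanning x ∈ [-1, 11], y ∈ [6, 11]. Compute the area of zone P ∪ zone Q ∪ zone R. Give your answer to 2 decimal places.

109.19

By inclusion–exclusion:
Individual areas: |zone P| = 29, |zone Q| = 54, |zone R| = 60.
|zone P∩zone Q| = 7.6894.
|zone P∩zone R| = 0.
|zone Q∩zone R| = 26.125.
|zone P∩zone Q∩zone R| = 0.
|zone P ∪ zone Q ∪ zone R| = 143 − 33.8144 + 0 = 109.19.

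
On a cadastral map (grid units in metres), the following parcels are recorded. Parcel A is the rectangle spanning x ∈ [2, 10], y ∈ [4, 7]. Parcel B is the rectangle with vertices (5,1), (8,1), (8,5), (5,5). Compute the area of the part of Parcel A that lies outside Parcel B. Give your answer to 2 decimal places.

|Parcel A∩Parcel B|: x∈[5,8], y∈[4,5] → 3·1 = 3.
|Parcel A| = 24.
|Parcel A ∖ Parcel B| = |Parcel A| − |Parcel A∩Parcel B| = 24 − 3 = 21.00.

21.00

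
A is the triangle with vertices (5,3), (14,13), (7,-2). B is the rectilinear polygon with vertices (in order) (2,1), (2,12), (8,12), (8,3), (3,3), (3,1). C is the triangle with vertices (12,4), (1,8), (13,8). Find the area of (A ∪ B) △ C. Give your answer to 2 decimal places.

|A ∪ B| = 83.5.
|(A ∪ B) ∩ C| = 16.2538.
|(A ∪ B) △ C| = 83.5 + 24 − 32.5077 = 74.99.

74.99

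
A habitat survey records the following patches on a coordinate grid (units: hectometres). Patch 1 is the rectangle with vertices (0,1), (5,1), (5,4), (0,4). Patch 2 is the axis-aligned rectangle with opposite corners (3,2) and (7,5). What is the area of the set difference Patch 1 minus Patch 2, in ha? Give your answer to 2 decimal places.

11.00

|Patch 1∩Patch 2|: x∈[3,5], y∈[2,4] → 2·2 = 4.
|Patch 1| = 15.
|Patch 1 ∖ Patch 2| = |Patch 1| − |Patch 1∩Patch 2| = 15 − 4 = 11.00.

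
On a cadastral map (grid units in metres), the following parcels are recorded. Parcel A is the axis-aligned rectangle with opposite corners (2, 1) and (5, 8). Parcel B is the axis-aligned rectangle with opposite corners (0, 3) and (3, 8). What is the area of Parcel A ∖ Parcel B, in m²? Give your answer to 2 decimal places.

16.00

|Parcel A∩Parcel B|: x∈[2,3], y∈[3,8] → 1·5 = 5.
|Parcel A| = 21.
|Parcel A ∖ Parcel B| = |Parcel A| − |Parcel A∩Parcel B| = 21 − 5 = 16.00.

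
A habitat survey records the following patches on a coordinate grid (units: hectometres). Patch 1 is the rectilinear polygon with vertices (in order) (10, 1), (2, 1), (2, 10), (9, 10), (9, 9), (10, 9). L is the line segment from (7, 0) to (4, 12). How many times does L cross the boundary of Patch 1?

2

The segment meets the boundary at (4.5,10), (6.75,1).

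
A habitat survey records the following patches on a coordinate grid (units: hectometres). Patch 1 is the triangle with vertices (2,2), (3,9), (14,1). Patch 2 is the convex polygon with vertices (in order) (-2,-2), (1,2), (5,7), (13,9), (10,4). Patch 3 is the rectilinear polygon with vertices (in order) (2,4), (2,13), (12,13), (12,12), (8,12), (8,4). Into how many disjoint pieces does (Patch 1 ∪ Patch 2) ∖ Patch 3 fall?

1

(Patch 1 ∪ Patch 2) ∖ Patch 3 is a single connected region.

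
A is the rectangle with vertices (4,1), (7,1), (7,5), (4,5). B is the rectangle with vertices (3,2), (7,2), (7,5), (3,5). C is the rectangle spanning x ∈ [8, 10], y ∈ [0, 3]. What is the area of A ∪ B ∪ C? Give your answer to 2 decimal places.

21.00

By inclusion–exclusion:
Individual areas: |A| = 12, |B| = 12, |C| = 6.
|A∩B|: x∈[4,7], y∈[2,5] → 3·3 = 9.
|A∩C| = 0 (no overlap).
|B∩C| = 0 (no overlap).
|A∩B∩C| = 0.
|A ∪ B ∪ C| = 30 − 9 + 0 = 21.00.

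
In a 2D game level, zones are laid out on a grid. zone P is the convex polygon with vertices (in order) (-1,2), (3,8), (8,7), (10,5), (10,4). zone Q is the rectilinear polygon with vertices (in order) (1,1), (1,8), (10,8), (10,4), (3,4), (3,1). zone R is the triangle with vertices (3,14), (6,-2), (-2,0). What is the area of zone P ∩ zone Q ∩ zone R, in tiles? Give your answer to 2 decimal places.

13.78

The intersection is the polygon with vertices (4.169,7.766), (4.875,4), (3,4), (3,2.727), (1,2.364), (1,5), (3,8).
By the shoelace formula its area is 13.78.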